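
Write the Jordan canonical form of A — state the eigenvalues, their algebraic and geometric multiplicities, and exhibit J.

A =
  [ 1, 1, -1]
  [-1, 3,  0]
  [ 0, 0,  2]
J_3(2)

The characteristic polynomial is
  det(x·I − A) = x^3 - 6*x^2 + 12*x - 8 = (x - 2)^3

Eigenvalues and multiplicities (the geometric multiplicity of λ is n − rank(A − λI), which equals the number of Jordan blocks for λ):
  λ = 2: algebraic multiplicity = 3, geometric multiplicity = 1

Determining the block sizes for each eigenvalue:
  λ = 2: one block (gm = 1), so the single block has size am = 3 → block sizes [3]

Assembling the blocks gives a Jordan form
J =
  [2, 1, 0]
  [0, 2, 1]
  [0, 0, 2]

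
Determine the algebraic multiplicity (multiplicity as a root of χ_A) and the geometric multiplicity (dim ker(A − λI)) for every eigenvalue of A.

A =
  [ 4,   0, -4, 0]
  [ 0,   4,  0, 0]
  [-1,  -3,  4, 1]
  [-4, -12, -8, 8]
λ = 4: alg = 2, geom = 2; λ = 6: alg = 2, geom = 1

Step 1 — factor the characteristic polynomial to read off the algebraic multiplicities:
  χ_A(x) = (x - 6)^2*(x - 4)^2

Step 2 — compute geometric multiplicities via the rank-nullity identity g(λ) = n − rank(A − λI):
  rank(A − (4)·I) = 2, so dim ker(A − (4)·I) = n − 2 = 2
  rank(A − (6)·I) = 3, so dim ker(A − (6)·I) = n − 3 = 1

Summary:
  λ = 4: algebraic multiplicity = 2, geometric multiplicity = 2
  λ = 6: algebraic multiplicity = 2, geometric multiplicity = 1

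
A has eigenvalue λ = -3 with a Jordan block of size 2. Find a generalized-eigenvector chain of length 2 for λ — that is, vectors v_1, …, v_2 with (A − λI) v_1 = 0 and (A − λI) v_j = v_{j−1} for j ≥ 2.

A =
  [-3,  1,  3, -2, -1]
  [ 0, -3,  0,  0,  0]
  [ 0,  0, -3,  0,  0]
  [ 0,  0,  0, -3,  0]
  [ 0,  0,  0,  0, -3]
A Jordan chain for λ = -3 of length 2:
v_1 = (1, 0, 0, 0, 0)ᵀ
v_2 = (0, 1, 0, 0, 0)ᵀ

Let N = A − (-3)·I. We want v_2 with N^2 v_2 = 0 but N^1 v_2 ≠ 0; then v_{j-1} := N · v_j for j = 2, …, 2.

Pick v_2 = (0, 1, 0, 0, 0)ᵀ.
Then v_1 = N · v_2 = (1, 0, 0, 0, 0)ᵀ.

Sanity check: (A − (-3)·I) v_1 = (0, 0, 0, 0, 0)ᵀ = 0. ✓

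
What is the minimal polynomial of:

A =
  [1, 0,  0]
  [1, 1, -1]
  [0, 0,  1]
x^2 - 2*x + 1

The characteristic polynomial is χ_A(x) = (x - 1)^3, so the eigenvalues are known. The minimal polynomial is
  m_A(x) = Π_λ (x − λ)^{k_λ}
where k_λ is the size of the *largest* Jordan block for λ (equivalently, the smallest k with (A − λI)^k v = 0 for every generalised eigenvector v of λ).

  λ = 1: largest Jordan block has size 2, contributing (x − 1)^2

So m_A(x) = (x - 1)^2 = x^2 - 2*x + 1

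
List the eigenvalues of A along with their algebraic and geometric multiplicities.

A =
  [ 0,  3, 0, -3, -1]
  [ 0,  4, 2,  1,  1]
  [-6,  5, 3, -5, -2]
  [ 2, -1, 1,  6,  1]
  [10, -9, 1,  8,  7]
λ = 4: alg = 5, geom = 2

Step 1 — factor the characteristic polynomial to read off the algebraic multiplicities:
  χ_A(x) = (x - 4)^5

Step 2 — compute geometric multiplicities via the rank-nullity identity g(λ) = n − rank(A − λI):
  rank(A − (4)·I) = 3, so dim ker(A − (4)·I) = n − 3 = 2

Summary:
  λ = 4: algebraic multiplicity = 5, geometric multiplicity = 2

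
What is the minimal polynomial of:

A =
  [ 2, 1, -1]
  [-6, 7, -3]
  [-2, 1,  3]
x^2 - 8*x + 16

The characteristic polynomial is χ_A(x) = (x - 4)^3, so the eigenvalues are known. The minimal polynomial is
  m_A(x) = Π_λ (x − λ)^{k_λ}
where k_λ is the size of the *largest* Jordan block for λ (equivalently, the smallest k with (A − λI)^k v = 0 for every generalised eigenvector v of λ).

  λ = 4: largest Jordan block has size 2, contributing (x − 4)^2

So m_A(x) = (x - 4)^2 = x^2 - 8*x + 16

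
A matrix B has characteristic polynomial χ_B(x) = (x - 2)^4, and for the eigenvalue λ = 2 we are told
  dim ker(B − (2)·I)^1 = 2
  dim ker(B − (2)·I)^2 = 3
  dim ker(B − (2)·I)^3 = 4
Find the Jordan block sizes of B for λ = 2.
Block sizes for λ = 2: [3, 1]

From the dimensions of kernels of powers, the number of Jordan blocks of size at least j is d_j − d_{j−1} where d_j = dim ker(N^j) (with d_0 = 0). Computing the differences gives [2, 1, 1].
The number of blocks of size exactly k is (#blocks of size ≥ k) − (#blocks of size ≥ k + 1), so the partition is: 1 block(s) of size 1, 1 block(s) of size 3.
In nonincreasing order the block sizes are [3, 1].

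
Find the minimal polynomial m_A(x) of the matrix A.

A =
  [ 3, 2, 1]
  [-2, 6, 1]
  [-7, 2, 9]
x^3 - 18*x^2 + 108*x - 216

The characteristic polynomial is χ_A(x) = (x - 6)^3, so the eigenvalues are known. The minimal polynomial is
  m_A(x) = Π_λ (x − λ)^{k_λ}
where k_λ is the size of the *largest* Jordan block for λ (equivalently, the smallest k with (A − λI)^k v = 0 for every generalised eigenvector v of λ).

  λ = 6: largest Jordan block has size 3, contributing (x − 6)^3

So m_A(x) = (x - 6)^3 = x^3 - 18*x^2 + 108*x - 216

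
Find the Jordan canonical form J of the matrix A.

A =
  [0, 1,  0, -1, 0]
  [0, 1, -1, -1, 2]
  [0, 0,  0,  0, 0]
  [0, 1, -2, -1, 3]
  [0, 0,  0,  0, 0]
J_3(0) ⊕ J_2(0)

The characteristic polynomial is
  det(x·I − A) = x^5

Eigenvalues and multiplicities (the geometric multiplicity of λ is n − rank(A − λI), which equals the number of Jordan blocks for λ):
  λ = 0: algebraic multiplicity = 5, geometric multiplicity = 2

Determining the block sizes for each eigenvalue:
  λ = 0: with am = 5 and gm = 2, the partition is not yet determined (e.g. several partitions of 5 into 2 parts exist). Let N = A − (0)·I. Computing rank(N^1) = 3, rank(N^2) = 1, rank(N^3) = 0; the number of blocks of size ≥ j is rank(N^{j−1}) − rank(N^j), giving [2, 2, 1]. So we have 1 block(s) of size 3, 1 block(s) of size 2 → block sizes [3, 2]

Assembling the blocks gives a Jordan form
J =
  [0, 1, 0, 0, 0]
  [0, 0, 1, 0, 0]
  [0, 0, 0, 0, 0]
  [0, 0, 0, 0, 1]
  [0, 0, 0, 0, 0]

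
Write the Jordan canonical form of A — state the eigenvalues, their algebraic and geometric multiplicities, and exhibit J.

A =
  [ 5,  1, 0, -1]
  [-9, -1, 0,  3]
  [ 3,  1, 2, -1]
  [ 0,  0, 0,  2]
J_2(2) ⊕ J_1(2) ⊕ J_1(2)

The characteristic polynomial is
  det(x·I − A) = x^4 - 8*x^3 + 24*x^2 - 32*x + 16 = (x - 2)^4

Eigenvalues and multiplicities (the geometric multiplicity of λ is n − rank(A − λI), which equals the number of Jordan blocks for λ):
  λ = 2: algebraic multiplicity = 4, geometric multiplicity = 3

Determining the block sizes for each eigenvalue:
  λ = 2: 3 blocks summing to 4 forces exactly one block of size 2 and the rest size 1 → block sizes [2, 1, 1]

Assembling the blocks gives a Jordan form
J =
  [2, 1, 0, 0]
  [0, 2, 0, 0]
  [0, 0, 2, 0]
  [0, 0, 0, 2]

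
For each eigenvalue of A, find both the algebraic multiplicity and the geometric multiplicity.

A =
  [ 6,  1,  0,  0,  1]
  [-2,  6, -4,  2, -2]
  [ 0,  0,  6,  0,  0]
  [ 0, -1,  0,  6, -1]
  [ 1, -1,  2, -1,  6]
λ = 6: alg = 5, geom = 3

Step 1 — factor the characteristic polynomial to read off the algebraic multiplicities:
  χ_A(x) = (x - 6)^5

Step 2 — compute geometric multiplicities via the rank-nullity identity g(λ) = n − rank(A − λI):
  rank(A − (6)·I) = 2, so dim ker(A − (6)·I) = n − 2 = 3

Summary:
  λ = 6: algebraic multiplicity = 5, geometric multiplicity = 3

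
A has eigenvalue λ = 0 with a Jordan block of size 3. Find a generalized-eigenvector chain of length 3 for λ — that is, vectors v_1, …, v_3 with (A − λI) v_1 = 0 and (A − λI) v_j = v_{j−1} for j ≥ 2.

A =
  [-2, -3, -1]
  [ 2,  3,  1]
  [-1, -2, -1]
A Jordan chain for λ = 0 of length 3:
v_1 = (-1, 1, -1)ᵀ
v_2 = (-2, 2, -1)ᵀ
v_3 = (1, 0, 0)ᵀ

Let N = A − (0)·I. We want v_3 with N^3 v_3 = 0 but N^2 v_3 ≠ 0; then v_{j-1} := N · v_j for j = 3, …, 2.

Pick v_3 = (1, 0, 0)ᵀ.
Then v_2 = N · v_3 = (-2, 2, -1)ᵀ.
Then v_1 = N · v_2 = (-1, 1, -1)ᵀ.

Sanity check: (A − (0)·I) v_1 = (0, 0, 0)ᵀ = 0. ✓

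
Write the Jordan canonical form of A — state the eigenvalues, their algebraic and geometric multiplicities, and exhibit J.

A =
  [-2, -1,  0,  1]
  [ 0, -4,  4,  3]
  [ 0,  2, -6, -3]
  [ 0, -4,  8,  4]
J_3(-2) ⊕ J_1(-2)

The characteristic polynomial is
  det(x·I − A) = x^4 + 8*x^3 + 24*x^2 + 32*x + 16 = (x + 2)^4

Eigenvalues and multiplicities (the geometric multiplicity of λ is n − rank(A − λI), which equals the number of Jordan blocks for λ):
  λ = -2: algebraic multiplicity = 4, geometric multiplicity = 2

Determining the block sizes for each eigenvalue:
  λ = -2: with am = 4 and gm = 2, the partition is not yet determined (e.g. several partitions of 4 into 2 parts exist). Let N = A − (-2)·I. Computing rank(N^1) = 2, rank(N^2) = 1, rank(N^3) = 0; the number of blocks of size ≥ j is rank(N^{j−1}) − rank(N^j), giving [2, 1, 1]. So we have 1 block(s) of size 3, 1 block(s) of size 1 → block sizes [3, 1]

Assembling the blocks gives a Jordan form
J =
  [-2,  1,  0,  0]
  [ 0, -2,  1,  0]
  [ 0,  0, -2,  0]
  [ 0,  0,  0, -2]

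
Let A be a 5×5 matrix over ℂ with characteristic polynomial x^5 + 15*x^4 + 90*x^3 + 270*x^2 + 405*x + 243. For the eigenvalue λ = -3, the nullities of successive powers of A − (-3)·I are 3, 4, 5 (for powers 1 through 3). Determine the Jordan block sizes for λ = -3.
Block sizes for λ = -3: [3, 1, 1]

From the dimensions of kernels of powers, the number of Jordan blocks of size at least j is d_j − d_{j−1} where d_j = dim ker(N^j) (with d_0 = 0). Computing the differences gives [3, 1, 1].
The number of blocks of size exactly k is (#blocks of size ≥ k) − (#blocks of size ≥ k + 1), so the partition is: 2 block(s) of size 1, 1 block(s) of size 3.
In nonincreasing order the block sizes are [3, 1, 1].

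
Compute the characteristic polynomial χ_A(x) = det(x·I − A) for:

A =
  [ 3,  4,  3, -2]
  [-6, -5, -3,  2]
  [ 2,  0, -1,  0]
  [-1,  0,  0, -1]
x^4 + 4*x^3 + 6*x^2 + 4*x + 1

Expanding det(x·I − A) (e.g. by cofactor expansion or by noting that A is similar to its Jordan form J, which has the same characteristic polynomial as A) gives
  χ_A(x) = x^4 + 4*x^3 + 6*x^2 + 4*x + 1
which factors as (x + 1)^4. The eigenvalues (with algebraic multiplicities) are λ = -1 with multiplicity 4.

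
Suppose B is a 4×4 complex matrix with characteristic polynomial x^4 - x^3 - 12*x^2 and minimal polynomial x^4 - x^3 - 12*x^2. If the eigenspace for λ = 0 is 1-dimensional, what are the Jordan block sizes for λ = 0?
Block sizes for λ = 0: [2]

Step 1 — from the characteristic polynomial, algebraic multiplicity of λ = 0 is 2. From dim ker(B − (0)·I) = 1, there are exactly 1 Jordan blocks for λ = 0.
Step 2 — from the minimal polynomial, the factor (x − 0)^2 tells us the largest block for λ = 0 has size 2.
Step 3 — with total size 2, 1 blocks, and largest block 2, the block sizes (in nonincreasing order) are [2].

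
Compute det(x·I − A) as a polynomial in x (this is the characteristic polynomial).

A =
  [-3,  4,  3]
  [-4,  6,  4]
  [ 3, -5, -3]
x^3

Expanding det(x·I − A) (e.g. by cofactor expansion or by noting that A is similar to its Jordan form J, which has the same characteristic polynomial as A) gives
  χ_A(x) = x^3
which factors as x^3. The eigenvalues (with algebraic multiplicities) are λ = 0 with multiplicity 3.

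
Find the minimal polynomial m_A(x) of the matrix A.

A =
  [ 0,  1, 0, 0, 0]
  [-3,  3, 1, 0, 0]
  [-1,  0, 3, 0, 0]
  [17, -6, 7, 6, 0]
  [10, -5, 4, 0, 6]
x^4 - 12*x^3 + 48*x^2 - 80*x + 48

The characteristic polynomial is χ_A(x) = (x - 6)^2*(x - 2)^3, so the eigenvalues are known. The minimal polynomial is
  m_A(x) = Π_λ (x − λ)^{k_λ}
where k_λ is the size of the *largest* Jordan block for λ (equivalently, the smallest k with (A − λI)^k v = 0 for every generalised eigenvector v of λ).

  λ = 2: largest Jordan block has size 3, contributing (x − 2)^3
  λ = 6: largest Jordan block has size 1, contributing (x − 6)

So m_A(x) = (x - 6)*(x - 2)^3 = x^4 - 12*x^3 + 48*x^2 - 80*x + 48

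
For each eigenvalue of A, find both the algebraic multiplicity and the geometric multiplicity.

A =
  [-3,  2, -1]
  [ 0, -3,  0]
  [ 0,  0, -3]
λ = -3: alg = 3, geom = 2

Step 1 — factor the characteristic polynomial to read off the algebraic multiplicities:
  χ_A(x) = (x + 3)^3

Step 2 — compute geometric multiplicities via the rank-nullity identity g(λ) = n − rank(A − λI):
  rank(A − (-3)·I) = 1, so dim ker(A − (-3)·I) = n − 1 = 2

Summary:
  λ = -3: algebraic multiplicity = 3, geometric multiplicity = 2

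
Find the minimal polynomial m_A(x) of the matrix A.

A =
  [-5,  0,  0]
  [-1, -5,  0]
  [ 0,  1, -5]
x^3 + 15*x^2 + 75*x + 125

The characteristic polynomial is χ_A(x) = (x + 5)^3, so the eigenvalues are known. The minimal polynomial is
  m_A(x) = Π_λ (x − λ)^{k_λ}
where k_λ is the size of the *largest* Jordan block for λ (equivalently, the smallest k with (A − λI)^k v = 0 for every generalised eigenvector v of λ).

  λ = -5: largest Jordan block has size 3, contributing (x + 5)^3

So m_A(x) = (x + 5)^3 = x^3 + 15*x^2 + 75*x + 125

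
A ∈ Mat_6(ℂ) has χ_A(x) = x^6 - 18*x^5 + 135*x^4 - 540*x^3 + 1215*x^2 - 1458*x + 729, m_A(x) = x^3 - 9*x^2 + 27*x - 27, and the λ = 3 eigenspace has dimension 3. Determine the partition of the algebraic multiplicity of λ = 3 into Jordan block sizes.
Block sizes for λ = 3: [3, 2, 1]

Step 1 — from the characteristic polynomial, algebraic multiplicity of λ = 3 is 6. From dim ker(A − (3)·I) = 3, there are exactly 3 Jordan blocks for λ = 3.
Step 2 — from the minimal polynomial, the factor (x − 3)^3 tells us the largest block for λ = 3 has size 3.
Step 3 — with total size 6, 3 blocks, and largest block 3, the block sizes (in nonincreasing order) are [3, 2, 1].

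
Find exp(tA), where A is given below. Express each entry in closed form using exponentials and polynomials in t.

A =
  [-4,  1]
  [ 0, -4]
e^{tA} =
  [exp(-4*t), t*exp(-4*t)]
  [0, exp(-4*t)]

Strategy: write A = P · J · P⁻¹ where J is a Jordan canonical form, so e^{tA} = P · e^{tJ} · P⁻¹, and e^{tJ} can be computed block-by-block.

A has Jordan form
J =
  [-4,  1]
  [ 0, -4]
(up to reordering of blocks).

Per-block formulas:
  For a 2×2 Jordan block J_2(-4): exp(t · J_2(-4)) = e^(-4t)·(I + t·N), where N is the 2×2 nilpotent shift.

After assembling e^{tJ} and conjugating by P, we get:

e^{tA} =
  [exp(-4*t), t*exp(-4*t)]
  [0, exp(-4*t)]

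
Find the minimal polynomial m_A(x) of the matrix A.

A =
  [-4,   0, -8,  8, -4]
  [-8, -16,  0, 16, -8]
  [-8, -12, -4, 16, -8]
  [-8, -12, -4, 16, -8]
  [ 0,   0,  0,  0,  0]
x^2 + 4*x

The characteristic polynomial is χ_A(x) = x^3*(x + 4)^2, so the eigenvalues are known. The minimal polynomial is
  m_A(x) = Π_λ (x − λ)^{k_λ}
where k_λ is the size of the *largest* Jordan block for λ (equivalently, the smallest k with (A − λI)^k v = 0 for every generalised eigenvector v of λ).

  λ = -4: largest Jordan block has size 1, contributing (x + 4)
  λ = 0: largest Jordan block has size 1, contributing (x − 0)

So m_A(x) = x*(x + 4) = x^2 + 4*x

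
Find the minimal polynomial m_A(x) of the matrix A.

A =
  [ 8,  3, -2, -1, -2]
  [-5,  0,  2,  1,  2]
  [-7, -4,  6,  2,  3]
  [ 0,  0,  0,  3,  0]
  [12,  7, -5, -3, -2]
x^2 - 6*x + 9

The characteristic polynomial is χ_A(x) = (x - 3)^5, so the eigenvalues are known. The minimal polynomial is
  m_A(x) = Π_λ (x − λ)^{k_λ}
where k_λ is the size of the *largest* Jordan block for λ (equivalently, the smallest k with (A − λI)^k v = 0 for every generalised eigenvector v of λ).

  λ = 3: largest Jordan block has size 2, contributing (x − 3)^2

So m_A(x) = (x - 3)^2 = x^2 - 6*x + 9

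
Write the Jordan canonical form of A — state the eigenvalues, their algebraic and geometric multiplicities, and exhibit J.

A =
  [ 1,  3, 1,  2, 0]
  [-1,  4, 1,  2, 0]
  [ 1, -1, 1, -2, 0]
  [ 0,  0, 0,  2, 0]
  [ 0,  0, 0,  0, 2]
J_3(2) ⊕ J_1(2) ⊕ J_1(2)

The characteristic polynomial is
  det(x·I − A) = x^5 - 10*x^4 + 40*x^3 - 80*x^2 + 80*x - 32 = (x - 2)^5

Eigenvalues and multiplicities (the geometric multiplicity of λ is n − rank(A − λI), which equals the number of Jordan blocks for λ):
  λ = 2: algebraic multiplicity = 5, geometric multiplicity = 3

Determining the block sizes for each eigenvalue:
  λ = 2: with am = 5 and gm = 3, the partition is not yet determined (e.g. several partitions of 5 into 3 parts exist). Let N = A − (2)·I. Computing rank(N^1) = 2, rank(N^2) = 1, rank(N^3) = 0; the number of blocks of size ≥ j is rank(N^{j−1}) − rank(N^j), giving [3, 1, 1]. So we have 1 block(s) of size 3, 2 block(s) of size 1 → block sizes [3, 1, 1]

Assembling the blocks gives a Jordan form
J =
  [2, 1, 0, 0, 0]
  [0, 2, 1, 0, 0]
  [0, 0, 2, 0, 0]
  [0, 0, 0, 2, 0]
  [0, 0, 0, 0, 2]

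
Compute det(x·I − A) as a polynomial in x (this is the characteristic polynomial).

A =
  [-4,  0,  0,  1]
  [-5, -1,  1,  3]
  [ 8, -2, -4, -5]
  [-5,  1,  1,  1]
x^4 + 8*x^3 + 24*x^2 + 32*x + 16

Expanding det(x·I − A) (e.g. by cofactor expansion or by noting that A is similar to its Jordan form J, which has the same characteristic polynomial as A) gives
  χ_A(x) = x^4 + 8*x^3 + 24*x^2 + 32*x + 16
which factors as (x + 2)^4. The eigenvalues (with algebraic multiplicities) are λ = -2 with multiplicity 4.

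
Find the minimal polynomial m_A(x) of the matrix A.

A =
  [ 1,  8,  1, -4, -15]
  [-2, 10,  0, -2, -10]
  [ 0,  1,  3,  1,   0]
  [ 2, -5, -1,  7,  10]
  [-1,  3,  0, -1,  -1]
x^2 - 8*x + 16

The characteristic polynomial is χ_A(x) = (x - 4)^5, so the eigenvalues are known. The minimal polynomial is
  m_A(x) = Π_λ (x − λ)^{k_λ}
where k_λ is the size of the *largest* Jordan block for λ (equivalently, the smallest k with (A − λI)^k v = 0 for every generalised eigenvector v of λ).

  λ = 4: largest Jordan block has size 2, contributing (x − 4)^2

So m_A(x) = (x - 4)^2 = x^2 - 8*x + 16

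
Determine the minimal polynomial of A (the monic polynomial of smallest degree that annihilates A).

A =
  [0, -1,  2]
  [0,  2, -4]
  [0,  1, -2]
x^2

The characteristic polynomial is χ_A(x) = x^3, so the eigenvalues are known. The minimal polynomial is
  m_A(x) = Π_λ (x − λ)^{k_λ}
where k_λ is the size of the *largest* Jordan block for λ (equivalently, the smallest k with (A − λI)^k v = 0 for every generalised eigenvector v of λ).

  λ = 0: largest Jordan block has size 2, contributing (x − 0)^2

So m_A(x) = x^2 = x^2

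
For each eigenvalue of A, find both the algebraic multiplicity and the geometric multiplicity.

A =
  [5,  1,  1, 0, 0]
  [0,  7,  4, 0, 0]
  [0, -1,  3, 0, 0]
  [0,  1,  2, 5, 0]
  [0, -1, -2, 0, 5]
λ = 5: alg = 5, geom = 3

Step 1 — factor the characteristic polynomial to read off the algebraic multiplicities:
  χ_A(x) = (x - 5)^5

Step 2 — compute geometric multiplicities via the rank-nullity identity g(λ) = n − rank(A − λI):
  rank(A − (5)·I) = 2, so dim ker(A − (5)·I) = n − 2 = 3

Summary:
  λ = 5: algebraic multiplicity = 5, geometric multiplicity = 3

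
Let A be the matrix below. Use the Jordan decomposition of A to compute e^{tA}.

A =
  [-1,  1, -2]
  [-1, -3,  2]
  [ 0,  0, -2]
e^{tA} =
  [t*exp(-2*t) + exp(-2*t), t*exp(-2*t), -2*t*exp(-2*t)]
  [-t*exp(-2*t), -t*exp(-2*t) + exp(-2*t), 2*t*exp(-2*t)]
  [0, 0, exp(-2*t)]

Strategy: write A = P · J · P⁻¹ where J is a Jordan canonical form, so e^{tA} = P · e^{tJ} · P⁻¹, and e^{tJ} can be computed block-by-block.

A has Jordan form
J =
  [-2,  1,  0]
  [ 0, -2,  0]
  [ 0,  0, -2]
(up to reordering of blocks).

Per-block formulas:
  For a 1×1 block at λ = -2: exp(t · [-2]) = [e^(-2t)].
  For a 2×2 Jordan block J_2(-2): exp(t · J_2(-2)) = e^(-2t)·(I + t·N), where N is the 2×2 nilpotent shift.

After assembling e^{tJ} and conjugating by P, we get:

e^{tA} =
  [t*exp(-2*t) + exp(-2*t), t*exp(-2*t), -2*t*exp(-2*t)]
  [-t*exp(-2*t), -t*exp(-2*t) + exp(-2*t), 2*t*exp(-2*t)]
  [0, 0, exp(-2*t)]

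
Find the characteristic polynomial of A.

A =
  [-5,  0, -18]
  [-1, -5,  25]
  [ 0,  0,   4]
x^3 + 6*x^2 - 15*x - 100

Expanding det(x·I − A) (e.g. by cofactor expansion or by noting that A is similar to its Jordan form J, which has the same characteristic polynomial as A) gives
  χ_A(x) = x^3 + 6*x^2 - 15*x - 100
which factors as (x - 4)*(x + 5)^2. The eigenvalues (with algebraic multiplicities) are λ = -5 with multiplicity 2, λ = 4 with multiplicity 1.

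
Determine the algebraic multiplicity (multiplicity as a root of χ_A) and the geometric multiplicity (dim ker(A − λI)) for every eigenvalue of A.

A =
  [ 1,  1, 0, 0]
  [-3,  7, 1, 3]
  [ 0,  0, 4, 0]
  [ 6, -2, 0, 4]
λ = 4: alg = 4, geom = 2

Step 1 — factor the characteristic polynomial to read off the algebraic multiplicities:
  χ_A(x) = (x - 4)^4

Step 2 — compute geometric multiplicities via the rank-nullity identity g(λ) = n − rank(A − λI):
  rank(A − (4)·I) = 2, so dim ker(A − (4)·I) = n − 2 = 2

Summary:
  λ = 4: algebraic multiplicity = 4, geometric multiplicity = 2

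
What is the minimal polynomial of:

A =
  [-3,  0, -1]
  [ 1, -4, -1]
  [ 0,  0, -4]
x^2 + 7*x + 12

The characteristic polynomial is χ_A(x) = (x + 3)*(x + 4)^2, so the eigenvalues are known. The minimal polynomial is
  m_A(x) = Π_λ (x − λ)^{k_λ}
where k_λ is the size of the *largest* Jordan block for λ (equivalently, the smallest k with (A − λI)^k v = 0 for every generalised eigenvector v of λ).

  λ = -4: largest Jordan block has size 1, contributing (x + 4)
  λ = -3: largest Jordan block has size 1, contributing (x + 3)

So m_A(x) = (x + 3)*(x + 4) = x^2 + 7*x + 12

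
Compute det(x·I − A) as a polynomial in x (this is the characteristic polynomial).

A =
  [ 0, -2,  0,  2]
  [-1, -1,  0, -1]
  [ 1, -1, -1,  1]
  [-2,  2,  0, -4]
x^4 + 6*x^3 + 13*x^2 + 12*x + 4

Expanding det(x·I − A) (e.g. by cofactor expansion or by noting that A is similar to its Jordan form J, which has the same characteristic polynomial as A) gives
  χ_A(x) = x^4 + 6*x^3 + 13*x^2 + 12*x + 4
which factors as (x + 1)^2*(x + 2)^2. The eigenvalues (with algebraic multiplicities) are λ = -2 with multiplicity 2, λ = -1 with multiplicity 2.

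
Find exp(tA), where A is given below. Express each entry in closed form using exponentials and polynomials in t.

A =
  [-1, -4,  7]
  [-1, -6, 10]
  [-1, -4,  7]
e^{tA} =
  [-t^2 - t + 1, -4*t, t^2 + 7*t]
  [-3*t^2/2 - t, 1 - 6*t, 3*t^2/2 + 10*t]
  [-t^2 - t, -4*t, t^2 + 7*t + 1]

Strategy: write A = P · J · P⁻¹ where J is a Jordan canonical form, so e^{tA} = P · e^{tJ} · P⁻¹, and e^{tJ} can be computed block-by-block.

A has Jordan form
J =
  [0, 1, 0]
  [0, 0, 1]
  [0, 0, 0]
(up to reordering of blocks).

Per-block formulas:
  For a 3×3 Jordan block J_3(0): exp(t · J_3(0)) = e^(0t)·(I + t·N + (t^2/2)·N^2), where N is the 3×3 nilpotent shift.

After assembling e^{tJ} and conjugating by P, we get:

e^{tA} =
  [-t^2 - t + 1, -4*t, t^2 + 7*t]
  [-3*t^2/2 - t, 1 - 6*t, 3*t^2/2 + 10*t]
  [-t^2 - t, -4*t, t^2 + 7*t + 1]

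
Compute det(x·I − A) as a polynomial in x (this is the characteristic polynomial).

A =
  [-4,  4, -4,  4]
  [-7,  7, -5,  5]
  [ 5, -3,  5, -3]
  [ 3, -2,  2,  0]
x^4 - 8*x^3 + 24*x^2 - 32*x + 16

Expanding det(x·I − A) (e.g. by cofactor expansion or by noting that A is similar to its Jordan form J, which has the same characteristic polynomial as A) gives
  χ_A(x) = x^4 - 8*x^3 + 24*x^2 - 32*x + 16
which factors as (x - 2)^4. The eigenvalues (with algebraic multiplicities) are λ = 2 with multiplicity 4.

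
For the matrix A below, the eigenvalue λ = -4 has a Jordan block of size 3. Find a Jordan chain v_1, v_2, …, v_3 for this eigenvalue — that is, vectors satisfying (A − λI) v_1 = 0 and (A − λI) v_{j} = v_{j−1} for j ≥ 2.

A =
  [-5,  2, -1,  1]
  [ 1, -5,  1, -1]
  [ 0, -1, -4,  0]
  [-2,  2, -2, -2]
A Jordan chain for λ = -4 of length 3:
v_1 = (1, 0, -1, 0)ᵀ
v_2 = (-1, 1, 0, -2)ᵀ
v_3 = (1, 0, 0, 0)ᵀ

Let N = A − (-4)·I. We want v_3 with N^3 v_3 = 0 but N^2 v_3 ≠ 0; then v_{j-1} := N · v_j for j = 3, …, 2.

Pick v_3 = (1, 0, 0, 0)ᵀ.
Then v_2 = N · v_3 = (-1, 1, 0, -2)ᵀ.
Then v_1 = N · v_2 = (1, 0, -1, 0)ᵀ.

Sanity check: (A − (-4)·I) v_1 = (0, 0, 0, 0)ᵀ = 0. ✓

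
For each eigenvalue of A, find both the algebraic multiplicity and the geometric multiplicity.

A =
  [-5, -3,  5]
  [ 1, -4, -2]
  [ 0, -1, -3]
λ = -4: alg = 3, geom = 1

Step 1 — factor the characteristic polynomial to read off the algebraic multiplicities:
  χ_A(x) = (x + 4)^3

Step 2 — compute geometric multiplicities via the rank-nullity identity g(λ) = n − rank(A − λI):
  rank(A − (-4)·I) = 2, so dim ker(A − (-4)·I) = n − 2 = 1

Summary:
  λ = -4: algebraic multiplicity = 3, geometric multiplicity = 1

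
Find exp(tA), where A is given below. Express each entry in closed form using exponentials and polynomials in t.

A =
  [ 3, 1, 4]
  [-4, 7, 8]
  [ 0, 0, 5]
e^{tA} =
  [-2*t*exp(5*t) + exp(5*t), t*exp(5*t), 4*t*exp(5*t)]
  [-4*t*exp(5*t), 2*t*exp(5*t) + exp(5*t), 8*t*exp(5*t)]
  [0, 0, exp(5*t)]

Strategy: write A = P · J · P⁻¹ where J is a Jordan canonical form, so e^{tA} = P · e^{tJ} · P⁻¹, and e^{tJ} can be computed block-by-block.

A has Jordan form
J =
  [5, 1, 0]
  [0, 5, 0]
  [0, 0, 5]
(up to reordering of blocks).

Per-block formulas:
  For a 1×1 block at λ = 5: exp(t · [5]) = [e^(5t)].
  For a 2×2 Jordan block J_2(5): exp(t · J_2(5)) = e^(5t)·(I + t·N), where N is the 2×2 nilpotent shift.

After assembling e^{tJ} and conjugating by P, we get:

e^{tA} =
  [-2*t*exp(5*t) + exp(5*t), t*exp(5*t), 4*t*exp(5*t)]
  [-4*t*exp(5*t), 2*t*exp(5*t) + exp(5*t), 8*t*exp(5*t)]
  [0, 0, exp(5*t)]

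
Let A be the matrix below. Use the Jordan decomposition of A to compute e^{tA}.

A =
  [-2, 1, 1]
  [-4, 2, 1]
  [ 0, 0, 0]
e^{tA} =
  [1 - 2*t, t, -t^2/2 + t]
  [-4*t, 2*t + 1, -t^2 + t]
  [0, 0, 1]

Strategy: write A = P · J · P⁻¹ where J is a Jordan canonical form, so e^{tA} = P · e^{tJ} · P⁻¹, and e^{tJ} can be computed block-by-block.

A has Jordan form
J =
  [0, 1, 0]
  [0, 0, 1]
  [0, 0, 0]
(up to reordering of blocks).

Per-block formulas:
  For a 3×3 Jordan block J_3(0): exp(t · J_3(0)) = e^(0t)·(I + t·N + (t^2/2)·N^2), where N is the 3×3 nilpotent shift.

After assembling e^{tJ} and conjugating by P, we get:

e^{tA} =
  [1 - 2*t, t, -t^2/2 + t]
  [-4*t, 2*t + 1, -t^2 + t]
  [0, 0, 1]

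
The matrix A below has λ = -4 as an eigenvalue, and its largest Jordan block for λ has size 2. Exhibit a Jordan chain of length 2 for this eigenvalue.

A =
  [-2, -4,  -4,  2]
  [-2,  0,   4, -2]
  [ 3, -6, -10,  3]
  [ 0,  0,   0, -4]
A Jordan chain for λ = -4 of length 2:
v_1 = (2, -2, 3, 0)ᵀ
v_2 = (1, 0, 0, 0)ᵀ

Let N = A − (-4)·I. We want v_2 with N^2 v_2 = 0 but N^1 v_2 ≠ 0; then v_{j-1} := N · v_j for j = 2, …, 2.

Pick v_2 = (1, 0, 0, 0)ᵀ.
Then v_1 = N · v_2 = (2, -2, 3, 0)ᵀ.

Sanity check: (A − (-4)·I) v_1 = (0, 0, 0, 0)ᵀ = 0. ✓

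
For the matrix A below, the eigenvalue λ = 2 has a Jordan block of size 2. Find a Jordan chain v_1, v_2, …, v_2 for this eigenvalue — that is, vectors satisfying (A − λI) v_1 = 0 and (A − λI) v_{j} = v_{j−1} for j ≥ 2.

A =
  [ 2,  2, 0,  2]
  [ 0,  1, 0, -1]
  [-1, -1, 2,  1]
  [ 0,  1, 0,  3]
A Jordan chain for λ = 2 of length 2:
v_1 = (0, 0, -1, 0)ᵀ
v_2 = (1, 0, 0, 0)ᵀ

Let N = A − (2)·I. We want v_2 with N^2 v_2 = 0 but N^1 v_2 ≠ 0; then v_{j-1} := N · v_j for j = 2, …, 2.

Pick v_2 = (1, 0, 0, 0)ᵀ.
Then v_1 = N · v_2 = (0, 0, -1, 0)ᵀ.

Sanity check: (A − (2)·I) v_1 = (0, 0, 0, 0)ᵀ = 0. ✓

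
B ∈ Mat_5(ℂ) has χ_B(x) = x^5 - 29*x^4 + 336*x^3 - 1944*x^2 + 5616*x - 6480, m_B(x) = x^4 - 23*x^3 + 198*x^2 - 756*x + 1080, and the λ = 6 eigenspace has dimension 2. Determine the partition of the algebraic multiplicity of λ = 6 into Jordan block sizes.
Block sizes for λ = 6: [3, 1]

Step 1 — from the characteristic polynomial, algebraic multiplicity of λ = 6 is 4. From dim ker(B − (6)·I) = 2, there are exactly 2 Jordan blocks for λ = 6.
Step 2 — from the minimal polynomial, the factor (x − 6)^3 tells us the largest block for λ = 6 has size 3.
Step 3 — with total size 4, 2 blocks, and largest block 3, the block sizes (in nonincreasing order) are [3, 1].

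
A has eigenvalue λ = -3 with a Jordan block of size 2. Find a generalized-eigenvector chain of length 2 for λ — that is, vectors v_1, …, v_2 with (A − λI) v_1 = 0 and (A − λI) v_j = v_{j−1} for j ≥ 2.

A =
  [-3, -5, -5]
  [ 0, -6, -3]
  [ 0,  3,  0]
A Jordan chain for λ = -3 of length 2:
v_1 = (-5, -3, 3)ᵀ
v_2 = (0, 1, 0)ᵀ

Let N = A − (-3)·I. We want v_2 with N^2 v_2 = 0 but N^1 v_2 ≠ 0; then v_{j-1} := N · v_j for j = 2, …, 2.

Pick v_2 = (0, 1, 0)ᵀ.
Then v_1 = N · v_2 = (-5, -3, 3)ᵀ.

Sanity check: (A − (-3)·I) v_1 = (0, 0, 0)ᵀ = 0. ✓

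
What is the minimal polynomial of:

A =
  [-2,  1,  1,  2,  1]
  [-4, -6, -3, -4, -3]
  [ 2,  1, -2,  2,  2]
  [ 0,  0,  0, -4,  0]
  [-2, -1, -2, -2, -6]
x^3 + 12*x^2 + 48*x + 64

The characteristic polynomial is χ_A(x) = (x + 4)^5, so the eigenvalues are known. The minimal polynomial is
  m_A(x) = Π_λ (x − λ)^{k_λ}
where k_λ is the size of the *largest* Jordan block for λ (equivalently, the smallest k with (A − λI)^k v = 0 for every generalised eigenvector v of λ).

  λ = -4: largest Jordan block has size 3, contributing (x + 4)^3

So m_A(x) = (x + 4)^3 = x^3 + 12*x^2 + 48*x + 64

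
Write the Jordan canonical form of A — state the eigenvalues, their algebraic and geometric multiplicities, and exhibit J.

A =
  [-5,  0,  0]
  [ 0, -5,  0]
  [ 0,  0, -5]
J_1(-5) ⊕ J_1(-5) ⊕ J_1(-5)

The characteristic polynomial is
  det(x·I − A) = x^3 + 15*x^2 + 75*x + 125 = (x + 5)^3

Eigenvalues and multiplicities (the geometric multiplicity of λ is n − rank(A − λI), which equals the number of Jordan blocks for λ):
  λ = -5: algebraic multiplicity = 3, geometric multiplicity = 3

Determining the block sizes for each eigenvalue:
  λ = -5: gm = am = 3, so every block has size 1 → block sizes [1, 1, 1]

Assembling the blocks gives a Jordan form
J =
  [-5,  0,  0]
  [ 0, -5,  0]
  [ 0,  0, -5]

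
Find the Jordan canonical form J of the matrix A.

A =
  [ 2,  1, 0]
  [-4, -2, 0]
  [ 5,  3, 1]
J_2(0) ⊕ J_1(1)

The characteristic polynomial is
  det(x·I − A) = x^3 - x^2 = x^2*(x - 1)

Eigenvalues and multiplicities (the geometric multiplicity of λ is n − rank(A − λI), which equals the number of Jordan blocks for λ):
  λ = 0: algebraic multiplicity = 2, geometric multiplicity = 1
  λ = 1: algebraic multiplicity = 1, geometric multiplicity = 1

Determining the block sizes for each eigenvalue:
  λ = 0: one block (gm = 1), so the single block has size am = 2 → block sizes [2]
  λ = 1: one block (gm = 1), so the single block has size am = 1 → block sizes [1]

Assembling the blocks gives a Jordan form
J =
  [0, 1, 0]
  [0, 0, 0]
  [0, 0, 1]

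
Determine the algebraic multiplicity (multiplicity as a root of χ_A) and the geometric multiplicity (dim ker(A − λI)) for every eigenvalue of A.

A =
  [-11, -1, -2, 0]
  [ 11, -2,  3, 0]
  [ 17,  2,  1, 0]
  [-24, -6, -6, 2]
λ = -4: alg = 3, geom = 1; λ = 2: alg = 1, geom = 1

Step 1 — factor the characteristic polynomial to read off the algebraic multiplicities:
  χ_A(x) = (x - 2)*(x + 4)^3

Step 2 — compute geometric multiplicities via the rank-nullity identity g(λ) = n − rank(A − λI):
  rank(A − (-4)·I) = 3, so dim ker(A − (-4)·I) = n − 3 = 1
  rank(A − (2)·I) = 3, so dim ker(A − (2)·I) = n − 3 = 1

Summary:
  λ = -4: algebraic multiplicity = 3, geometric multiplicity = 1
  λ = 2: algebraic multiplicity = 1, geometric multiplicity = 1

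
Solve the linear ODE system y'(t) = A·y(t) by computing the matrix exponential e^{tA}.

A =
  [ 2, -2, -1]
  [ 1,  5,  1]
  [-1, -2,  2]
e^{tA} =
  [-t*exp(3*t) + exp(3*t), -2*t*exp(3*t), -t*exp(3*t)]
  [t*exp(3*t), 2*t*exp(3*t) + exp(3*t), t*exp(3*t)]
  [-t*exp(3*t), -2*t*exp(3*t), -t*exp(3*t) + exp(3*t)]

Strategy: write A = P · J · P⁻¹ where J is a Jordan canonical form, so e^{tA} = P · e^{tJ} · P⁻¹, and e^{tJ} can be computed block-by-block.

A has Jordan form
J =
  [3, 1, 0]
  [0, 3, 0]
  [0, 0, 3]
(up to reordering of blocks).

Per-block formulas:
  For a 2×2 Jordan block J_2(3): exp(t · J_2(3)) = e^(3t)·(I + t·N), where N is the 2×2 nilpotent shift.
  For a 1×1 block at λ = 3: exp(t · [3]) = [e^(3t)].

After assembling e^{tJ} and conjugating by P, we get:

e^{tA} =
  [-t*exp(3*t) + exp(3*t), -2*t*exp(3*t), -t*exp(3*t)]
  [t*exp(3*t), 2*t*exp(3*t) + exp(3*t), t*exp(3*t)]
  [-t*exp(3*t), -2*t*exp(3*t), -t*exp(3*t) + exp(3*t)]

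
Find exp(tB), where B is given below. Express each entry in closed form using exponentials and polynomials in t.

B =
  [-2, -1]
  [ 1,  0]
e^{tB} =
  [-t*exp(-t) + exp(-t), -t*exp(-t)]
  [t*exp(-t), t*exp(-t) + exp(-t)]

Strategy: write B = P · J · P⁻¹ where J is a Jordan canonical form, so e^{tB} = P · e^{tJ} · P⁻¹, and e^{tJ} can be computed block-by-block.

B has Jordan form
J =
  [-1,  1]
  [ 0, -1]
(up to reordering of blocks).

Per-block formulas:
  For a 2×2 Jordan block J_2(-1): exp(t · J_2(-1)) = e^(-1t)·(I + t·N), where N is the 2×2 nilpotent shift.

After assembling e^{tJ} and conjugating by P, we get:

e^{tB} =
  [-t*exp(-t) + exp(-t), -t*exp(-t)]
  [t*exp(-t), t*exp(-t) + exp(-t)]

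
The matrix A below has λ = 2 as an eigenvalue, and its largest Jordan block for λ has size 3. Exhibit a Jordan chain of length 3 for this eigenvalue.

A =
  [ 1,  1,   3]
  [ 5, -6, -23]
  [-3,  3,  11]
A Jordan chain for λ = 2 of length 3:
v_1 = (-3, 24, -9)ᵀ
v_2 = (-1, 5, -3)ᵀ
v_3 = (1, 0, 0)ᵀ

Let N = A − (2)·I. We want v_3 with N^3 v_3 = 0 but N^2 v_3 ≠ 0; then v_{j-1} := N · v_j for j = 3, …, 2.

Pick v_3 = (1, 0, 0)ᵀ.
Then v_2 = N · v_3 = (-1, 5, -3)ᵀ.
Then v_1 = N · v_2 = (-3, 24, -9)ᵀ.

Sanity check: (A − (2)·I) v_1 = (0, 0, 0)ᵀ = 0. ✓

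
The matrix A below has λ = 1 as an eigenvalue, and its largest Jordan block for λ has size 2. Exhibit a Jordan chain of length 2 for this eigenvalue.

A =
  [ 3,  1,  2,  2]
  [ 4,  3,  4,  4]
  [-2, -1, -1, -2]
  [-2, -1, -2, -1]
A Jordan chain for λ = 1 of length 2:
v_1 = (2, 4, -2, -2)ᵀ
v_2 = (1, 0, 0, 0)ᵀ

Let N = A − (1)·I. We want v_2 with N^2 v_2 = 0 but N^1 v_2 ≠ 0; then v_{j-1} := N · v_j for j = 2, …, 2.

Pick v_2 = (1, 0, 0, 0)ᵀ.
Then v_1 = N · v_2 = (2, 4, -2, -2)ᵀ.

Sanity check: (A − (1)·I) v_1 = (0, 0, 0, 0)ᵀ = 0. ✓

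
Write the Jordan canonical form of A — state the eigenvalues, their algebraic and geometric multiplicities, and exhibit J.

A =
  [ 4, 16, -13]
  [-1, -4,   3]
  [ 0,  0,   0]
J_3(0)

The characteristic polynomial is
  det(x·I − A) = x^3

Eigenvalues and multiplicities (the geometric multiplicity of λ is n − rank(A − λI), which equals the number of Jordan blocks for λ):
  λ = 0: algebraic multiplicity = 3, geometric multiplicity = 1

Determining the block sizes for each eigenvalue:
  λ = 0: one block (gm = 1), so the single block has size am = 3 → block sizes [3]

Assembling the blocks gives a Jordan form
J =
  [0, 1, 0]
  [0, 0, 1]
  [0, 0, 0]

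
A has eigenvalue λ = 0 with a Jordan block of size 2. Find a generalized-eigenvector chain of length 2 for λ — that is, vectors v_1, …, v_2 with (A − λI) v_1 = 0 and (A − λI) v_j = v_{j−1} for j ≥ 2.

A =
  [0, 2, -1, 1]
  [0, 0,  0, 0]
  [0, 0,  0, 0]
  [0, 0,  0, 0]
A Jordan chain for λ = 0 of length 2:
v_1 = (2, 0, 0, 0)ᵀ
v_2 = (0, 1, 0, 0)ᵀ

Let N = A − (0)·I. We want v_2 with N^2 v_2 = 0 but N^1 v_2 ≠ 0; then v_{j-1} := N · v_j for j = 2, …, 2.

Pick v_2 = (0, 1, 0, 0)ᵀ.
Then v_1 = N · v_2 = (2, 0, 0, 0)ᵀ.

Sanity check: (A − (0)·I) v_1 = (0, 0, 0, 0)ᵀ = 0. ✓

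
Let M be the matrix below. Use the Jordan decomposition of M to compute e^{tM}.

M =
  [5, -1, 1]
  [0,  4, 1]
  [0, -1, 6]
e^{tM} =
  [exp(5*t), -t*exp(5*t), t*exp(5*t)]
  [0, -t*exp(5*t) + exp(5*t), t*exp(5*t)]
  [0, -t*exp(5*t), t*exp(5*t) + exp(5*t)]

Strategy: write M = P · J · P⁻¹ where J is a Jordan canonical form, so e^{tM} = P · e^{tJ} · P⁻¹, and e^{tJ} can be computed block-by-block.

M has Jordan form
J =
  [5, 1, 0]
  [0, 5, 0]
  [0, 0, 5]
(up to reordering of blocks).

Per-block formulas:
  For a 2×2 Jordan block J_2(5): exp(t · J_2(5)) = e^(5t)·(I + t·N), where N is the 2×2 nilpotent shift.
  For a 1×1 block at λ = 5: exp(t · [5]) = [e^(5t)].

After assembling e^{tJ} and conjugating by P, we get:

e^{tM} =
  [exp(5*t), -t*exp(5*t), t*exp(5*t)]
  [0, -t*exp(5*t) + exp(5*t), t*exp(5*t)]
  [0, -t*exp(5*t), t*exp(5*t) + exp(5*t)]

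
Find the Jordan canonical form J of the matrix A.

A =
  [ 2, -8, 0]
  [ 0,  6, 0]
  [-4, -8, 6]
J_1(2) ⊕ J_1(6) ⊕ J_1(6)

The characteristic polynomial is
  det(x·I − A) = x^3 - 14*x^2 + 60*x - 72 = (x - 6)^2*(x - 2)

Eigenvalues and multiplicities (the geometric multiplicity of λ is n − rank(A − λI), which equals the number of Jordan blocks for λ):
  λ = 2: algebraic multiplicity = 1, geometric multiplicity = 1
  λ = 6: algebraic multiplicity = 2, geometric multiplicity = 2

Determining the block sizes for each eigenvalue:
  λ = 2: one block (gm = 1), so the single block has size am = 1 → block sizes [1]
  λ = 6: gm = am = 2, so every block has size 1 → block sizes [1, 1]

Assembling the blocks gives a Jordan form
J =
  [2, 0, 0]
  [0, 6, 0]
  [0, 0, 6]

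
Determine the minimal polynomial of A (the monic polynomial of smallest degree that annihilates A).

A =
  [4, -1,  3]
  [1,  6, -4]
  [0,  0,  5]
x^3 - 15*x^2 + 75*x - 125

The characteristic polynomial is χ_A(x) = (x - 5)^3, so the eigenvalues are known. The minimal polynomial is
  m_A(x) = Π_λ (x − λ)^{k_λ}
where k_λ is the size of the *largest* Jordan block for λ (equivalently, the smallest k with (A − λI)^k v = 0 for every generalised eigenvector v of λ).

  λ = 5: largest Jordan block has size 3, contributing (x − 5)^3

So m_A(x) = (x - 5)^3 = x^3 - 15*x^2 + 75*x - 125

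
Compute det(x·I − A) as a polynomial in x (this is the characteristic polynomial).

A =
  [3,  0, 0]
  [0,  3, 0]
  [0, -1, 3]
x^3 - 9*x^2 + 27*x - 27

Expanding det(x·I − A) (e.g. by cofactor expansion or by noting that A is similar to its Jordan form J, which has the same characteristic polynomial as A) gives
  χ_A(x) = x^3 - 9*x^2 + 27*x - 27
which factors as (x - 3)^3. The eigenvalues (with algebraic multiplicities) are λ = 3 with multiplicity 3.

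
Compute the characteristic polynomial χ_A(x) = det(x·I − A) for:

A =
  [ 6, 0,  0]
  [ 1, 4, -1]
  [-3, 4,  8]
x^3 - 18*x^2 + 108*x - 216

Expanding det(x·I − A) (e.g. by cofactor expansion or by noting that A is similar to its Jordan form J, which has the same characteristic polynomial as A) gives
  χ_A(x) = x^3 - 18*x^2 + 108*x - 216
which factors as (x - 6)^3. The eigenvalues (with algebraic multiplicities) are λ = 6 with multiplicity 3.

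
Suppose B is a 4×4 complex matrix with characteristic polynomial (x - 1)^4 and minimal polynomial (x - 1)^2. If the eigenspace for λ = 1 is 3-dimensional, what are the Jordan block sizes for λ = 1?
Block sizes for λ = 1: [2, 1, 1]

Step 1 — from the characteristic polynomial, algebraic multiplicity of λ = 1 is 4. From dim ker(B − (1)·I) = 3, there are exactly 3 Jordan blocks for λ = 1.
Step 2 — from the minimal polynomial, the factor (x − 1)^2 tells us the largest block for λ = 1 has size 2.
Step 3 — with total size 4, 3 blocks, and largest block 2, the block sizes (in nonincreasing order) are [2, 1, 1].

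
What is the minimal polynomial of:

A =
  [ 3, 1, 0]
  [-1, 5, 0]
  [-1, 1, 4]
x^2 - 8*x + 16

The characteristic polynomial is χ_A(x) = (x - 4)^3, so the eigenvalues are known. The minimal polynomial is
  m_A(x) = Π_λ (x − λ)^{k_λ}
where k_λ is the size of the *largest* Jordan block for λ (equivalently, the smallest k with (A − λI)^k v = 0 for every generalised eigenvector v of λ).

  λ = 4: largest Jordan block has size 2, contributing (x − 4)^2

So m_A(x) = (x - 4)^2 = x^2 - 8*x + 16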